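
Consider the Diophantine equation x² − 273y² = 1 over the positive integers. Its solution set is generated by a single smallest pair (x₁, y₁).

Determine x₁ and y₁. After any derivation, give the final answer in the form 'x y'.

√273 = [16; 1,1,10,1,1,32, …], period ℓ=6 (even) → k=5
i=0: a=16 ⇒ p=16, q=1
i=1: a=1 ⇒ p=17, q=1
…
i=4: a=1 ⇒ p=380, q=23
i=5: a=1 ⇒ p=727, q=44
(x₁, y₁) = (727, 44);  727² − 273·44² = 1 ✓

727 44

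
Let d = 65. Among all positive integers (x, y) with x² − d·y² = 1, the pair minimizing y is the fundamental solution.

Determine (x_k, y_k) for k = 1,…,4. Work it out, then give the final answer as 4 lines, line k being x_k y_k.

129 16
33281 4128
8586369 1065008
2215249921 274767936

√65 → a₀=8, period (16); ℓ=1 odd so k=1
step 0: (8, 1)  from 8·(1,0) + (0,1)
step 1: (129, 16)  from 16·(8,1) + (1,0)
fundamental: x₁=129, y₁=16  (since 16641 − 65·256 = 1)
k=2:  x_2 = 129·129+65·16·16 = 33281,  y_2 = 129·16+16·129 = 4128
k=3:  x_3 = 129·33281+65·16·4128 = 8586369,  y_3 = 129·4128+16·33281 = 1065008
k=4:  x_4 = 129·8586369+65·16·1065008 = 2215249921,  y_4 = 129·1065008+16·8586369 = 274767936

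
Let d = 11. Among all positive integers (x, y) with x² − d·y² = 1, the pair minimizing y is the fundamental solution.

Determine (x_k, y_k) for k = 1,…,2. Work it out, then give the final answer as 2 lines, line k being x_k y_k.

10 3
199 60

√11 → a₀=3, period (3,6); ℓ=2 even so k=1
k=0  a_k=3  p_k/q_k = 3/1
k=1  a_k=3  p_k/q_k = 10/3
(x₁, y₁) = (10, 3);  10² − 11·3² = 1 ✓
(x_2, y_2) = (10·10 + 11·3·3, 10·3 + 3·10) = (199, 60)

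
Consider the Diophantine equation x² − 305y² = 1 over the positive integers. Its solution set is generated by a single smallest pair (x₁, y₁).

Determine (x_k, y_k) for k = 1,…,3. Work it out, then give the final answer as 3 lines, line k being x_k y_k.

489 28
478241 27384
467719209 26781524

[17; 2,6,2,34] for √305; ℓ=4 ⇒ convergent index 3
k=0  a_k=17  p_k/q_k = 17/1
k=1  a_k=2  p_k/q_k = 35/2
k=2  a_k=6  p_k/q_k = 227/13
k=3  a_k=2  p_k/q_k = 489/28
fundamental: x₁=489, y₁=28  (since 239121 − 305·784 = 1)
(x_2, y_2) = (489·489 + 305·28·28, 489·28 + 28·489) = (478241, 27384)
(x_3, y_3) = (489·478241 + 305·28·27384, 489·27384 + 28·478241) = (467719209, 26781524)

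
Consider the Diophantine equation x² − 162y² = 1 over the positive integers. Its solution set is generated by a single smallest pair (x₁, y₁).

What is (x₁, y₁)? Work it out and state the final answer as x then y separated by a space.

19601 1540

√162 → a₀=12, period (1,2,1,2,12,2,1,2,1,24); ℓ=10 even so k=9
k=0  a_k=12  p_k/q_k = 12/1
k=1  a_k=1  p_k/q_k = 13/1
…
k=3  a_k=1  p_k/q_k = 51/4
k=4  a_k=2  p_k/q_k = 140/11
…
k=7  a_k=1  p_k/q_k = 5333/419
k=8  a_k=2  p_k/q_k = 14268/1121
k=9  a_k=1  p_k/q_k = 19601/1540
→ (19601, 1540).  Check: 19601²=384199201, 162·1540²=384199200, difference 1.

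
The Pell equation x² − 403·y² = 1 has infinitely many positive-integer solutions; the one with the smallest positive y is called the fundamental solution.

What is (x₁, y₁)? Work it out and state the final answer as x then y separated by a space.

669878 33369

d=403: √d = [20; 13,2,1,3,1,3,1,2,13,40] (ℓ=10, even), read p_9/q_9
step 0: (20, 1)  from 20·(1,0) + (0,1)
…
step 3: (803, 40)  from 1·(542,27) + (261,13)
step 4: (2951, 147)  from 3·(803,40) + (542,27)
step 5: (3754, 187)  from 1·(2951,147) + (803,40)
…
step 8: (50147, 2498)  from 2·(17967,895) + (14213,708)
step 9: (669878, 33369)  from 13·(50147,2498) + (17967,895)
(x₁, y₁) = (669878, 33369);  669878² − 403·33369² = 1 ✓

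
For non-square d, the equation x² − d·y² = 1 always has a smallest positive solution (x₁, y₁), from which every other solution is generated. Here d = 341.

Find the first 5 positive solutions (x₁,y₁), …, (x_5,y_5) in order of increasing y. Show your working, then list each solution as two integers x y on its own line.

10626551 575460
225847172311201 12230310076920
4799952989541519968951 259932027556408030380
102013890481930631287980124801 5524361894723138392975161840
2168111619829296063734843424848413751 117409826833463862093989641643997300

√341 → a₀=18, period (2,6,1,8,2,…,6,2,36); ℓ=14 even so k=13
step 0: (18, 1)  from 18·(1,0) + (0,1)
step 1: (37, 2)  from 2·(18,1) + (1,0)
step 2: (240, 13)  from 6·(37,2) + (18,1)
step 3: (277, 15)  from 1·(240,13) + (37,2)
…
step 5: (5189, 281)  from 2·(2456,133) + (277,15)
…
step 7: (20479, 1109)  from 2·(7645,414) + (5189,281)
step 8: (28124, 1523)  from 1·(20479,1109) + (7645,414)
step 9: (76727, 4155)  from 2·(28124,1523) + (20479,1109)
step 10: (641940, 34763)  from 8·(76727,4155) + (28124,1523)
step 11: (718667, 38918)  from 1·(641940,34763) + (76727,4155)
step 12: (4953942, 268271)  from 6·(718667,38918) + (641940,34763)
step 13: (10626551, 575460)  from 2·(4953942,268271) + (718667,38918)
(x₁, y₁) = (10626551, 575460);  10626551² − 341·575460² = 1 ✓
(10626551+575460√341)^2 = 225847172311201 + 12230310076920√341
(10626551+575460√341)^3 = 4799952989541519968951 + 259932027556408030380√341
(10626551+575460√341)^4 = 102013890481930631287980124801 + 5524361894723138392975161840√341
(10626551+575460√341)^5 = 2168111619829296063734843424848413751 + 117409826833463862093989641643997300√341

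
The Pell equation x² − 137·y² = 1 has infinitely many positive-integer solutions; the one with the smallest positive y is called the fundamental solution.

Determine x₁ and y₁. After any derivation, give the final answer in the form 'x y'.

[11; 1,2,2,1,1,2,2,1,22] for √137; ℓ=9 ⇒ convergent index 17
i=0: a=11 ⇒ p=11, q=1
i=1: a=1 ⇒ p=12, q=1
i=2: a=2 ⇒ p=35, q=3
i=3: a=2 ⇒ p=82, q=7
i=4: a=1 ⇒ p=117, q=10
i=5: a=1 ⇒ p=199, q=17
i=6: a=2 ⇒ p=515, q=44
…
i=8: a=1 ⇒ p=1744, q=149
i=9: a=22 ⇒ p=39597, q=3383
i=10: a=1 ⇒ p=41341, q=3532
i=11: a=2 ⇒ p=122279, q=10447
i=12: a=2 ⇒ p=285899, q=24426
i=13: a=1 ⇒ p=408178, q=34873
i=14: a=1 ⇒ p=694077, q=59299
i=15: a=2 ⇒ p=1796332, q=153471
i=16: a=2 ⇒ p=4286741, q=366241
i=17: a=1 ⇒ p=6083073, q=519712
fundamental: x₁=6083073, y₁=519712  (since 37003777123329 − 137·270100562944 = 1)

6083073 519712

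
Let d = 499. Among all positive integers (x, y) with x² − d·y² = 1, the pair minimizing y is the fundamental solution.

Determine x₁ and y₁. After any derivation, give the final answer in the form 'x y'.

4490 201

[22; 2,1,21,1,2,44] for √499; ℓ=6 ⇒ convergent index 5
a_0=22:  p_0=22·1+0=22,  q_0=22·0+1=1
…
a_4=1:  p_4=1·1452+67=1519,  q_4=1·65+3=68
a_5=2:  p_5=2·1519+1452=4490,  q_5=2·68+65=201
fundamental: x₁=4490, y₁=201  (since 20160100 − 499·40401 = 1)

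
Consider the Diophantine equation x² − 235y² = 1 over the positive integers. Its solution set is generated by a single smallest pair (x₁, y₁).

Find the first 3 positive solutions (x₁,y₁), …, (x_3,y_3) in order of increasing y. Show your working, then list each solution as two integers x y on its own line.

46 3
4231 276
389206 25389

[15; 3,30] for √235; ℓ=2 ⇒ convergent index 1
step 0: (15, 1)  from 15·(1,0) + (0,1)
step 1: (46, 3)  from 3·(15,1) + (1,0)
fundamental: x₁=46, y₁=3  (since 2116 − 235·9 = 1)
k=2:  x_2 = 46·46+235·3·3 = 4231,  y_2 = 46·3+3·46 = 276
k=3:  x_3 = 46·4231+235·3·276 = 389206,  y_3 = 46·276+3·4231 = 25389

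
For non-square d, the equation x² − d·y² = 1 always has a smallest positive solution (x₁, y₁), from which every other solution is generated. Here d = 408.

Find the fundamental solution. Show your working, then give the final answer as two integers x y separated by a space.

[20; 5,40] for √408; ℓ=2 ⇒ convergent index 1
k=0  a_k=20  p_k/q_k = 20/1
k=1  a_k=5  p_k/q_k = 101/5
(x₁, y₁) = (101, 5);  101² − 408·5² = 1 ✓

101 5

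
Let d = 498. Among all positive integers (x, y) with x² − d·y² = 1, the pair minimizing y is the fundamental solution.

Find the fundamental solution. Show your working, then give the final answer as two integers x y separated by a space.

[22; 3,6,22,6,3,44] for √498; ℓ=6 ⇒ convergent index 5
k=0  a_k=22  p_k/q_k = 22/1
…
k=4  a_k=6  p_k/q_k = 56794/2545
k=5  a_k=3  p_k/q_k = 179777/8056
→ (179777, 8056).  Check: 179777²=32319769729, 498·8056²=32319769728, difference 1.

179777 8056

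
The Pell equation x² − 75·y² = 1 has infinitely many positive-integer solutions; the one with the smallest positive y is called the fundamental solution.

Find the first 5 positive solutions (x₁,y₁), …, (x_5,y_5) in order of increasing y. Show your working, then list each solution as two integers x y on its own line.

√75 = [8; 1,1,1,16, …], period ℓ=4 (even) → k=3
step 0: (8, 1)  from 8·(1,0) + (0,1)
…
step 2: (17, 2)  from 1·(9,1) + (8,1)
step 3: (26, 3)  from 1·(17,2) + (9,1)
(x₁, y₁) = (26, 3);  26² − 75·3² = 1 ✓
k=2:  x_2 = 26·26+75·3·3 = 1351,  y_2 = 26·3+3·26 = 156
k=3:  x_3 = 26·1351+75·3·156 = 70226,  y_3 = 26·156+3·1351 = 8109
k=4:  x_4 = 26·70226+75·3·8109 = 3650401,  y_4 = 26·8109+3·70226 = 421512
k=5:  x_5 = 26·3650401+75·3·421512 = 189750626,  y_5 = 26·421512+3·3650401 = 21910515

26 3
1351 156
70226 8109
3650401 421512
189750626 21910515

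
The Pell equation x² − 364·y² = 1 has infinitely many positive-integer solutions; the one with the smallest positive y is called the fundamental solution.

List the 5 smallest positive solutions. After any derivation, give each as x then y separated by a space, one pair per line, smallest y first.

4954951 259710
49103078824801 2573700648420
486606699052048124551 25505121203178395130
4822224700149240710505379201 252753251621617410554928840
47787774200457874208819626306623751 2504759953751544114971907242978550

d=364: √d = [19; 12,1,2,3,1,8,1,3,2,1,12,38] (ℓ=12, even), read p_11/q_11
i=0: a=19 ⇒ p=19, q=1
i=1: a=12 ⇒ p=229, q=12
…
i=7: a=1 ⇒ p=30755, q=1612
i=8: a=3 ⇒ p=119872, q=6283
…
i=10: a=1 ⇒ p=390371, q=20461
i=11: a=12 ⇒ p=4954951, q=259710
fundamental: x₁=4954951, y₁=259710  (since 24551539412401 − 364·67449284100 = 1)
(x_2, y_2) = (4954951·4954951 + 364·259710·259710, 4954951·259710 + 259710·4954951) = (49103078824801, 2573700648420)
(x_3, y_3) = (4954951·49103078824801 + 364·259710·2573700648420, 4954951·2573700648420 + 259710·49103078824801) = (486606699052048124551, 25505121203178395130)
(x_4, y_4) = (4954951·486606699052048124551 + 364·259710·25505121203178395130, 4954951·25505121203178395130 + 259710·486606699052048124551) = (4822224700149240710505379201, 252753251621617410554928840)
(x_5, y_5) = (4954951·4822224700149240710505379201 + 364·259710·252753251621617410554928840, 4954951·252753251621617410554928840 + 259710·4822224700149240710505379201) = (47787774200457874208819626306623751, 2504759953751544114971907242978550)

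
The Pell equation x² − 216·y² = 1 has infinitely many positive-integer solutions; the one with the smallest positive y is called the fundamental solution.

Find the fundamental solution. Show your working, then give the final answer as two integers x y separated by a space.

√216 → a₀=14, period (1,2,3,2,1,28); ℓ=6 even so k=5
k=0  a_k=14  p_k/q_k = 14/1
…
k=2  a_k=2  p_k/q_k = 44/3
k=3  a_k=3  p_k/q_k = 147/10
k=4  a_k=2  p_k/q_k = 338/23
k=5  a_k=1  p_k/q_k = 485/33
→ (485, 33).  Check: 485²=235225, 216·33²=235224, difference 1.

485 33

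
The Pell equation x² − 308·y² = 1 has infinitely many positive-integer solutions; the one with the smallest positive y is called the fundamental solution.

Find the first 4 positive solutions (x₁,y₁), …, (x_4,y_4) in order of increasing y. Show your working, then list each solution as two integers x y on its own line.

√308 = [17; 1,1,4,1,1,34, …], period ℓ=6 (even) → k=5
a_0=17:  p_0=17·1+0=17,  q_0=17·0+1=1
a_1=1:  p_1=1·17+1=18,  q_1=1·1+0=1
…
a_4=1:  p_4=1·158+35=193,  q_4=1·9+2=11
a_5=1:  p_5=1·193+158=351,  q_5=1·11+9=20
→ (351, 20).  Check: 351²=123201, 308·20²=123200, difference 1.
k=2:  x_2 = 351·351+308·20·20 = 246401,  y_2 = 351·20+20·351 = 14040
k=3:  x_3 = 351·246401+308·20·14040 = 172973151,  y_3 = 351·14040+20·246401 = 9856060
k=4:  x_4 = 351·172973151+308·20·9856060 = 121426905601,  y_4 = 351·9856060+20·172973151 = 6918940080

351 20
246401 14040
172973151 9856060
121426905601 6918940080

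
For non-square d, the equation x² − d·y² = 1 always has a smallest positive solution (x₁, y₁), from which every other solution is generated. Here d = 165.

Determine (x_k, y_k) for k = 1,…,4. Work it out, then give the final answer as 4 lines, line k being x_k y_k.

√165 = [12; 1,5,2,5,1,24, …], period ℓ=6 (even) → k=5
i=0: a=12 ⇒ p=12, q=1
i=1: a=1 ⇒ p=13, q=1
i=2: a=5 ⇒ p=77, q=6
i=3: a=2 ⇒ p=167, q=13
i=4: a=5 ⇒ p=912, q=71
i=5: a=1 ⇒ p=1079, q=84
→ (1079, 84).  Check: 1079²=1164241, 165·84²=1164240, difference 1.
n=2: (1079,84)∘(1079,84) = (1079·1079+165·84·84, 1079·84+84·1079) = (2328481,181272)
n=3: (2328481,181272)∘(1079,84) = (1079·2328481+165·84·181272, 1079·181272+84·2328481) = (5024860919,391184892)
n=4: (5024860919,391184892)∘(1079,84) = (1079·5024860919+165·84·391184892, 1079·391184892+84·5024860919) = (10843647534721,844176815664)

1079 84
2328481 181272
5024860919 391184892
10843647534721 844176815664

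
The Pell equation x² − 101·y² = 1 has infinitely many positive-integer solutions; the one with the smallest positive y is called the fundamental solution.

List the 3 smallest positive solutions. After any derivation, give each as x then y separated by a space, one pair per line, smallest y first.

201 20
80801 8040
32481801 3232060

√101 → a₀=10, period (20); ℓ=1 odd so k=1
a_0=10:  p_0=10·1+0=10,  q_0=10·0+1=1
a_1=20:  p_1=20·10+1=201,  q_1=20·1+0=20
(x₁, y₁) = (201, 20);  201² − 101·20² = 1 ✓
(201+20√101)^2 = 80801 + 8040√101
(201+20√101)^3 = 32481801 + 3232060√101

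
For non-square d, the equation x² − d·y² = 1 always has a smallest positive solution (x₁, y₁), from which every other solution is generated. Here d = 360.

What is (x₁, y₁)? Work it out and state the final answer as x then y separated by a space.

d=360: √d = [18; 1,36] (ℓ=2, even), read p_1/q_1
a_0=18:  p_0=18·1+0=18,  q_0=18·0+1=1
a_1=1:  p_1=1·18+1=19,  q_1=1·1+0=1
→ (19, 1).  Check: 19²=361, 360·1²=360, difference 1.

19 1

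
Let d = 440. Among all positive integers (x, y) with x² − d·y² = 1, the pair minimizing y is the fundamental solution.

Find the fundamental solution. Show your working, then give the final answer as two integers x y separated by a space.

21 1

[20; 1,40] for √440; ℓ=2 ⇒ convergent index 1
i=0: a=20 ⇒ p=20, q=1
i=1: a=1 ⇒ p=21, q=1
→ (21, 1).  Check: 21²=441, 440·1²=440, difference 1.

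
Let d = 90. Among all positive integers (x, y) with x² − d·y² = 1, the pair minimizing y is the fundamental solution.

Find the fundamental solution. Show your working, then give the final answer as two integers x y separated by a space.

19 2

d=90: √d = [9; 2,18] (ℓ=2, even), read p_1/q_1
k=0  a_k=9  p_k/q_k = 9/1
k=1  a_k=2  p_k/q_k = 19/2
→ (19, 2).  Check: 19²=361, 90·2²=360, difference 1.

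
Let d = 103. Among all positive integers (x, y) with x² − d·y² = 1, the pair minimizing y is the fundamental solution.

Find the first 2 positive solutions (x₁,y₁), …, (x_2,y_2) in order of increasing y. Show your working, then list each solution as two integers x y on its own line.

227528 22419
103537981567 10201900464

√103 = [10; 6,1,2,1,1,9,1,1,2,1,6,20, …], period ℓ=12 (even) → k=11
step 0: (10, 1)  from 10·(1,0) + (0,1)
…
step 4: (274, 27)  from 1·(203,20) + (71,7)
step 5: (477, 47)  from 1·(274,27) + (203,20)
step 6: (4567, 450)  from 9·(477,47) + (274,27)
step 7: (5044, 497)  from 1·(4567,450) + (477,47)
step 8: (9611, 947)  from 1·(5044,497) + (4567,450)
step 9: (24266, 2391)  from 2·(9611,947) + (5044,497)
step 10: (33877, 3338)  from 1·(24266,2391) + (9611,947)
step 11: (227528, 22419)  from 6·(33877,3338) + (24266,2391)
(x₁, y₁) = (227528, 22419);  227528² − 103·22419² = 1 ✓
(x_2, y_2) = (227528·227528 + 103·22419·22419, 227528·22419 + 22419·227528) = (103537981567, 10201900464)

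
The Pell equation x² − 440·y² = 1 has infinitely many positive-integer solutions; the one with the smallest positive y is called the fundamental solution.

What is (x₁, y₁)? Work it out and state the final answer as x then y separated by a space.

√440 → a₀=20, period (1,40); ℓ=2 even so k=1
step 0: (20, 1)  from 20·(1,0) + (0,1)
step 1: (21, 1)  from 1·(20,1) + (1,0)
(x₁, y₁) = (21, 1);  21² − 440·1² = 1 ✓

21 1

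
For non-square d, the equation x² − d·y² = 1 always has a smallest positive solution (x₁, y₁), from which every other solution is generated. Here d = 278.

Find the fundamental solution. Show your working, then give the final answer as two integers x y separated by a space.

2501 150

√278 → a₀=16, period (1,2,16,2,1,32); ℓ=6 even so k=5
step 0: (16, 1)  from 16·(1,0) + (0,1)
…
step 4: (1684, 101)  from 2·(817,49) + (50,3)
step 5: (2501, 150)  from 1·(1684,101) + (817,49)
→ (2501, 150).  Check: 2501²=6255001, 278·150²=6255000, difference 1.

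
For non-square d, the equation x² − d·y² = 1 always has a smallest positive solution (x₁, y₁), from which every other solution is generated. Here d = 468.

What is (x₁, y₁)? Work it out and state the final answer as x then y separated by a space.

d=468: √d = [21; 1,1,1,2,1,1,1,42] (ℓ=8, even), read p_7/q_7
step 0: (21, 1)  from 21·(1,0) + (0,1)
…
step 3: (65, 3)  from 1·(43,2) + (22,1)
step 4: (173, 8)  from 2·(65,3) + (43,2)
…
step 6: (411, 19)  from 1·(238,11) + (173,8)
step 7: (649, 30)  from 1·(411,19) + (238,11)
→ (649, 30).  Check: 649²=421201, 468·30²=421200, difference 1.

649 30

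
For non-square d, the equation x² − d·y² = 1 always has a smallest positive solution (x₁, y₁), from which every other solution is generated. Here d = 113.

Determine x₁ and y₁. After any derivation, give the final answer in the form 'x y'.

[10; 1,1,1,2,2,1,1,1,20] for √113; ℓ=9 ⇒ convergent index 17
a_0=10:  p_0=10·1+0=10,  q_0=10·0+1=1
…
a_2=1:  p_2=1·11+10=21,  q_2=1·1+1=2
…
a_5=2:  p_5=2·85+32=202,  q_5=2·8+3=19
…
a_7=1:  p_7=1·287+202=489,  q_7=1·27+19=46
…
a_10=1:  p_10=1·16009+776=16785,  q_10=1·1506+73=1579
…
a_12=1:  p_12=1·32794+16785=49579,  q_12=1·3085+1579=4664
…
a_14=2:  p_14=2·131952+49579=313483,  q_14=2·12413+4664=29490
a_15=1:  p_15=1·313483+131952=445435,  q_15=1·29490+12413=41903
a_16=1:  p_16=1·445435+313483=758918,  q_16=1·41903+29490=71393
a_17=1:  p_17=1·758918+445435=1204353,  q_17=1·71393+41903=113296
(x₁, y₁) = (1204353, 113296);  1204353² − 113·113296² = 1 ✓

1204353 113296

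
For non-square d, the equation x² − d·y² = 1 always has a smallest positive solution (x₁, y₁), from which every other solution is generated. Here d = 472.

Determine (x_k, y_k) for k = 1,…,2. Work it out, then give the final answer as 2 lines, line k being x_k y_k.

√472 = [21; 1,2,1,1,1,…,2,1,42, …], period ℓ=14 (even) → k=13
i=0: a=21 ⇒ p=21, q=1
i=1: a=1 ⇒ p=22, q=1
…
i=7: a=5 ⇒ p=5779, q=266
…
i=9: a=1 ⇒ p=30003, q=1381
…
i=12: a=2 ⇒ p=222687, q=10250
i=13: a=1 ⇒ p=306917, q=14127
→ (306917, 14127).  Check: 306917²=94198044889, 472·14127²=94198044888, difference 1.
(x_2, y_2) = (306917·306917 + 472·14127·14127, 306917·14127 + 14127·306917) = (188396089777, 8671632918)

306917 14127
188396089777 8671632918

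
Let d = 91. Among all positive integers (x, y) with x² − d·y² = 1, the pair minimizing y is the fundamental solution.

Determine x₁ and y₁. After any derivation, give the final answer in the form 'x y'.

√91 = [9; 1,1,5,1,5,1,1,18, …], period ℓ=8 (even) → k=7
a_0=9:  p_0=9·1+0=9,  q_0=9·0+1=1
a_1=1:  p_1=1·9+1=10,  q_1=1·1+0=1
…
a_6=1:  p_6=1·725+124=849,  q_6=1·76+13=89
a_7=1:  p_7=1·849+725=1574,  q_7=1·89+76=165
fundamental: x₁=1574, y₁=165  (since 2477476 − 91·27225 = 1)

1574 165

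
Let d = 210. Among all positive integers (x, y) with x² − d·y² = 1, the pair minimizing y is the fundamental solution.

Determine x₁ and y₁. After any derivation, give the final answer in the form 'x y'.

29 2

√210 → a₀=14, period (2,28); ℓ=2 even so k=1
step 0: (14, 1)  from 14·(1,0) + (0,1)
step 1: (29, 2)  from 2·(14,1) + (1,0)
→ (29, 2).  Check: 29²=841, 210·2²=840, difference 1.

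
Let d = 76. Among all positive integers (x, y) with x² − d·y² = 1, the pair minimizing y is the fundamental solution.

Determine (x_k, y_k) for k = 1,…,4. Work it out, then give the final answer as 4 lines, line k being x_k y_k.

57799 6630
6681448801 766414740
772362118440199 88596011107890
89283516160768675201 10241521691283453480

√76 = [8; 1,2,1,1,5,4,5,1,1,2,1,16, …], period ℓ=12 (even) → k=11
a_0=8:  p_0=8·1+0=8,  q_0=8·0+1=1
a_1=1:  p_1=1·8+1=9,  q_1=1·1+0=1
a_2=2:  p_2=2·9+8=26,  q_2=2·1+1=3
a_3=1:  p_3=1·26+9=35,  q_3=1·3+1=4
a_4=1:  p_4=1·35+26=61,  q_4=1·4+3=7
a_5=5:  p_5=5·61+35=340,  q_5=5·7+4=39
a_6=4:  p_6=4·340+61=1421,  q_6=4·39+7=163
a_7=5:  p_7=5·1421+340=7445,  q_7=5·163+39=854
…
a_9=1:  p_9=1·8866+7445=16311,  q_9=1·1017+854=1871
a_10=2:  p_10=2·16311+8866=41488,  q_10=2·1871+1017=4759
a_11=1:  p_11=1·41488+16311=57799,  q_11=1·4759+1871=6630
(x₁, y₁) = (57799, 6630);  57799² − 76·6630² = 1 ✓
(57799+6630√76)^2 = 6681448801 + 766414740√76
(57799+6630√76)^3 = 772362118440199 + 88596011107890√76
(57799+6630√76)^4 = 89283516160768675201 + 10241521691283453480√76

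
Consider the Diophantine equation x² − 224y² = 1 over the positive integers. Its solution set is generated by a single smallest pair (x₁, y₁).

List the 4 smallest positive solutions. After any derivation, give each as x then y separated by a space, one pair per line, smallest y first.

15 1
449 30
13455 899
403201 26940

d=224: √d = [14; 1,28] (ℓ=2, even), read p_1/q_1
i=0: a=14 ⇒ p=14, q=1
i=1: a=1 ⇒ p=15, q=1
fundamental: x₁=15, y₁=1  (since 225 − 224·1 = 1)
k=2:  x_2 = 15·15+224·1·1 = 449,  y_2 = 15·1+1·15 = 30
k=3:  x_3 = 15·449+224·1·30 = 13455,  y_3 = 15·30+1·449 = 899
k=4:  x_4 = 15·13455+224·1·899 = 403201,  y_4 = 15·899+1·13455 = 26940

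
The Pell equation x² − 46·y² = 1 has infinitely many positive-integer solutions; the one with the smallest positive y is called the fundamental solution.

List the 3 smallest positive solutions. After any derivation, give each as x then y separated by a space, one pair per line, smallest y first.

d=46: √d = [6; 1,3,1,1,2,6,2,1,1,3,1,12] (ℓ=12, even), read p_11/q_11
step 0: (6, 1)  from 6·(1,0) + (0,1)
…
step 3: (34, 5)  from 1·(27,4) + (7,1)
step 4: (61, 9)  from 1·(34,5) + (27,4)
…
step 7: (2150, 317)  from 2·(997,147) + (156,23)
…
step 10: (19038, 2807)  from 3·(5297,781) + (3147,464)
step 11: (24335, 3588)  from 1·(19038,2807) + (5297,781)
(x₁, y₁) = (24335, 3588);  24335² − 46·3588² = 1 ✓
(x_2, y_2) = (24335·24335 + 46·3588·3588, 24335·3588 + 3588·24335) = (1184384449, 174627960)
(x_3, y_3) = (24335·1184384449 + 46·3588·174627960, 24335·174627960 + 3588·1184384449) = (57643991108495, 8499142809612)

24335 3588
1184384449 174627960
57643991108495 8499142809612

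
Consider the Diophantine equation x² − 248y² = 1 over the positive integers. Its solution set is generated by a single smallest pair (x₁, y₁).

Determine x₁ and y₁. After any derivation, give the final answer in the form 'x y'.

63 4

d=248: √d = [15; 1,2,1,30] (ℓ=4, even), read p_3/q_3
step 0: (15, 1)  from 15·(1,0) + (0,1)
…
step 2: (47, 3)  from 2·(16,1) + (15,1)
step 3: (63, 4)  from 1·(47,3) + (16,1)
→ (63, 4).  Check: 63²=3969, 248·4²=3968, difference 1.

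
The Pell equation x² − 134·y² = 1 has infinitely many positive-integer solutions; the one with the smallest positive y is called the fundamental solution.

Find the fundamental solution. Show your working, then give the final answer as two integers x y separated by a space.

145925 12606

[11; 1,1,2,1,3,…,1,1,22] for √134; ℓ=14 ⇒ convergent index 13
a_0=11:  p_0=11·1+0=11,  q_0=11·0+1=1
a_1=1:  p_1=1·11+1=12,  q_1=1·1+0=1
a_2=1:  p_2=1·12+11=23,  q_2=1·1+1=2
a_3=2:  p_3=2·23+12=58,  q_3=2·2+1=5
a_4=1:  p_4=1·58+23=81,  q_4=1·5+2=7
a_5=3:  p_5=3·81+58=301,  q_5=3·7+5=26
a_6=1:  p_6=1·301+81=382,  q_6=1·26+7=33
a_7=10:  p_7=10·382+301=4121,  q_7=10·33+26=356
a_8=1:  p_8=1·4121+382=4503,  q_8=1·356+33=389
a_9=3:  p_9=3·4503+4121=17630,  q_9=3·389+356=1523
a_10=1:  p_10=1·17630+4503=22133,  q_10=1·1523+389=1912
a_11=2:  p_11=2·22133+17630=61896,  q_11=2·1912+1523=5347
a_12=1:  p_12=1·61896+22133=84029,  q_12=1·5347+1912=7259
a_13=1:  p_13=1·84029+61896=145925,  q_13=1·7259+5347=12606
(x₁, y₁) = (145925, 12606);  145925² − 134·12606² = 1 ✓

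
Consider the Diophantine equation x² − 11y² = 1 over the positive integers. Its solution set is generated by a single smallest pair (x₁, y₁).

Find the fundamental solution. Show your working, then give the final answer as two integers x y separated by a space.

d=11: √d = [3; 3,6] (ℓ=2, even), read p_1/q_1
k=0  a_k=3  p_k/q_k = 3/1
k=1  a_k=3  p_k/q_k = 10/3
→ (10, 3).  Check: 10²=100, 11·3²=99, difference 1.

10 3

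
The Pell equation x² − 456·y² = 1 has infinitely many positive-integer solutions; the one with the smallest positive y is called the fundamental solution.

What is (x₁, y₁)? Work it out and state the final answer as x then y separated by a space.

√456 → a₀=21, period (2,1,4,1,2,42); ℓ=6 even so k=5
k=0  a_k=21  p_k/q_k = 21/1
k=1  a_k=2  p_k/q_k = 43/2
k=2  a_k=1  p_k/q_k = 64/3
k=3  a_k=4  p_k/q_k = 299/14
k=4  a_k=1  p_k/q_k = 363/17
k=5  a_k=2  p_k/q_k = 1025/48
(x₁, y₁) = (1025, 48);  1025² − 456·48² = 1 ✓

1025 48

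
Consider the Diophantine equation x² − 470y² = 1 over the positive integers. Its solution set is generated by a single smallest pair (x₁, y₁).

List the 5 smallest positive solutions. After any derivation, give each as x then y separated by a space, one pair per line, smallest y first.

1691 78
5718961 263796
19341524411 892157994
65413029839041 3017278071912
221226847574112251 10204433547048390

√470 → a₀=21, period (1,2,8,2,1,42); ℓ=6 even so k=5
i=0: a=21 ⇒ p=21, q=1
…
i=4: a=2 ⇒ p=1149, q=53
i=5: a=1 ⇒ p=1691, q=78
→ (1691, 78).  Check: 1691²=2859481, 470·78²=2859480, difference 1.
(x_2, y_2) = (1691·1691 + 470·78·78, 1691·78 + 78·1691) = (5718961, 263796)
(x_3, y_3) = (1691·5718961 + 470·78·263796, 1691·263796 + 78·5718961) = (19341524411, 892157994)
(x_4, y_4) = (1691·19341524411 + 470·78·892157994, 1691·892157994 + 78·19341524411) = (65413029839041, 3017278071912)
(x_5, y_5) = (1691·65413029839041 + 470·78·3017278071912, 1691·3017278071912 + 78·65413029839041) = (221226847574112251, 10204433547048390)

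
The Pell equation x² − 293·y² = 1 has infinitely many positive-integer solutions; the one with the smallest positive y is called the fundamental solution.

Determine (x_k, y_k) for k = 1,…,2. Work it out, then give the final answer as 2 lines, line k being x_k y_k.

d=293: √d = [17; 8,1,1,8,34] (ℓ=5, odd), read p_9/q_9
i=0: a=17 ⇒ p=17, q=1
…
i=4: a=8 ⇒ p=2482, q=145
i=5: a=34 ⇒ p=84679, q=4947
…
i=8: a=1 ⇒ p=1444507, q=84389
i=9: a=8 ⇒ p=12320649, q=719780
(x₁, y₁) = (12320649, 719780);  12320649² − 293·719780² = 1 ✓
n=2: (12320649,719780)∘(12320649,719780) = (12320649·12320649+293·719780·719780, 12320649·719780+719780·12320649) = (303596783562401,17736313474440)

12320649 719780
303596783562401 17736313474440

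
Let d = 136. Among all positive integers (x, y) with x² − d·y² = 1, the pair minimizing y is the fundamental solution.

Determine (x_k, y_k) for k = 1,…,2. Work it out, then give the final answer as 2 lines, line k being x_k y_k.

d=136: √d = [11; 1,1,1,22] (ℓ=4, even), read p_3/q_3
step 0: (11, 1)  from 11·(1,0) + (0,1)
step 1: (12, 1)  from 1·(11,1) + (1,0)
step 2: (23, 2)  from 1·(12,1) + (11,1)
step 3: (35, 3)  from 1·(23,2) + (12,1)
(x₁, y₁) = (35, 3);  35² − 136·3² = 1 ✓
k=2:  x_2 = 35·35+136·3·3 = 2449,  y_2 = 35·3+3·35 = 210

35 3
2449 210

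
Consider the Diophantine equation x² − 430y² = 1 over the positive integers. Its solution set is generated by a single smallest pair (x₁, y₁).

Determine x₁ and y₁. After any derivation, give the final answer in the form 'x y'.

2862251 138030

√430 → a₀=20, period (1,2,1,3,1,…,2,1,40); ℓ=14 even so k=13
a_0=20:  p_0=20·1+0=20,  q_0=20·0+1=1
a_1=1:  p_1=1·20+1=21,  q_1=1·1+0=1
a_2=2:  p_2=2·21+20=62,  q_2=2·1+1=3
a_3=1:  p_3=1·62+21=83,  q_3=1·3+1=4
a_4=3:  p_4=3·83+62=311,  q_4=3·4+3=15
a_5=1:  p_5=1·311+83=394,  q_5=1·15+4=19
a_6=6:  p_6=6·394+311=2675,  q_6=6·19+15=129
…
a_8=6:  p_8=6·21794+2675=133439,  q_8=6·1051+129=6435
a_9=1:  p_9=1·133439+21794=155233,  q_9=1·6435+1051=7486
a_10=3:  p_10=3·155233+133439=599138,  q_10=3·7486+6435=28893
a_11=1:  p_11=1·599138+155233=754371,  q_11=1·28893+7486=36379
a_12=2:  p_12=2·754371+599138=2107880,  q_12=2·36379+28893=101651
a_13=1:  p_13=1·2107880+754371=2862251,  q_13=1·101651+36379=138030
→ (2862251, 138030).  Check: 2862251²=8192480787001, 430·138030²=8192480787000, difference 1.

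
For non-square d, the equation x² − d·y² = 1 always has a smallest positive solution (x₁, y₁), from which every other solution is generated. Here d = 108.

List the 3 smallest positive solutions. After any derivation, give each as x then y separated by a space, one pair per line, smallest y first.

[10; 2,1,1,4,1,1,2,20] for √108; ℓ=8 ⇒ convergent index 7
i=0: a=10 ⇒ p=10, q=1
…
i=4: a=4 ⇒ p=239, q=23
…
i=6: a=1 ⇒ p=530, q=51
i=7: a=2 ⇒ p=1351, q=130
(x₁, y₁) = (1351, 130);  1351² − 108·130² = 1 ✓
n=2: (1351,130)∘(1351,130) = (1351·1351+108·130·130, 1351·130+130·1351) = (3650401,351260)
n=3: (3650401,351260)∘(1351,130) = (1351·3650401+108·130·351260, 1351·351260+130·3650401) = (9863382151,949104390)

1351 130
3650401 351260
9863382151 949104390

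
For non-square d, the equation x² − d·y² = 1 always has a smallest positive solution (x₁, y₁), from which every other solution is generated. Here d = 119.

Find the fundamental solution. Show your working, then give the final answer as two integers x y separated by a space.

√119 → a₀=10, period (1,9,1,20); ℓ=4 even so k=3
step 0: (10, 1)  from 10·(1,0) + (0,1)
…
step 2: (109, 10)  from 9·(11,1) + (10,1)
step 3: (120, 11)  from 1·(109,10) + (11,1)
(x₁, y₁) = (120, 11);  120² − 119·11² = 1 ✓

120 11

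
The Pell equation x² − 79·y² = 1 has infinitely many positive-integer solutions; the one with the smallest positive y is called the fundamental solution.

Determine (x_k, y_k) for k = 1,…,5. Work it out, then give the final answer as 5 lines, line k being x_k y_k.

[8; 1,7,1,16] for √79; ℓ=4 ⇒ convergent index 3
a_0=8:  p_0=8·1+0=8,  q_0=8·0+1=1
a_1=1:  p_1=1·8+1=9,  q_1=1·1+0=1
a_2=7:  p_2=7·9+8=71,  q_2=7·1+1=8
a_3=1:  p_3=1·71+9=80,  q_3=1·8+1=9
→ (80, 9).  Check: 80²=6400, 79·9²=6399, difference 1.
k=2:  x_2 = 80·80+79·9·9 = 12799,  y_2 = 80·9+9·80 = 1440
k=3:  x_3 = 80·12799+79·9·1440 = 2047760,  y_3 = 80·1440+9·12799 = 230391
k=4:  x_4 = 80·2047760+79·9·230391 = 327628801,  y_4 = 80·230391+9·2047760 = 36861120
k=5:  x_5 = 80·327628801+79·9·36861120 = 52418560400,  y_5 = 80·36861120+9·327628801 = 5897548809

80 9
12799 1440
2047760 230391
327628801 36861120
52418560400 5897548809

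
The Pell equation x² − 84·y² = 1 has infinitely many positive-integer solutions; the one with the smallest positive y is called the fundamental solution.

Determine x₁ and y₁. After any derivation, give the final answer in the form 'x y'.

[9; 6,18] for √84; ℓ=2 ⇒ convergent index 1
a_0=9:  p_0=9·1+0=9,  q_0=9·0+1=1
a_1=6:  p_1=6·9+1=55,  q_1=6·1+0=6
→ (55, 6).  Check: 55²=3025, 84·6²=3024, difference 1.

55 6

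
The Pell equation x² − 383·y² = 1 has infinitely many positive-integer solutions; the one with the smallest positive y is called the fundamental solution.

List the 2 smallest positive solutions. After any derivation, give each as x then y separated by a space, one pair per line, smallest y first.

d=383: √d = [19; 1,1,3,19,3,1,1,38] (ℓ=8, even), read p_7/q_7
a_0=19:  p_0=19·1+0=19,  q_0=19·0+1=1
…
a_2=1:  p_2=1·20+19=39,  q_2=1·1+1=2
a_3=3:  p_3=3·39+20=137,  q_3=3·2+1=7
a_4=19:  p_4=19·137+39=2642,  q_4=19·7+2=135
a_5=3:  p_5=3·2642+137=8063,  q_5=3·135+7=412
a_6=1:  p_6=1·8063+2642=10705,  q_6=1·412+135=547
a_7=1:  p_7=1·10705+8063=18768,  q_7=1·547+412=959
fundamental: x₁=18768, y₁=959  (since 352237824 − 383·919681 = 1)
k=2:  x_2 = 18768·18768+383·959·959 = 704475647,  y_2 = 18768·959+959·18768 = 35997024

18768 959
704475647 35997024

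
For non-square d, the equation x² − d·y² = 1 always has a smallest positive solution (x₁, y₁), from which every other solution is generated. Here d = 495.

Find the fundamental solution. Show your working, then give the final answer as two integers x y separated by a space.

√495 = [22; 4,44, …], period ℓ=2 (even) → k=1
step 0: (22, 1)  from 22·(1,0) + (0,1)
step 1: (89, 4)  from 4·(22,1) + (1,0)
→ (89, 4).  Check: 89²=7921, 495·4²=7920, difference 1.

89 4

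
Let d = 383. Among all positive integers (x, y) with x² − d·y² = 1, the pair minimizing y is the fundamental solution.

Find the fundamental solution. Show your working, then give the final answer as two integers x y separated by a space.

18768 959

√383 = [19; 1,1,3,19,3,1,1,38, …], period ℓ=8 (even) → k=7
i=0: a=19 ⇒ p=19, q=1
…
i=2: a=1 ⇒ p=39, q=2
i=3: a=3 ⇒ p=137, q=7
…
i=6: a=1 ⇒ p=10705, q=547
i=7: a=1 ⇒ p=18768, q=959
→ (18768, 959).  Check: 18768²=352237824, 383·959²=352237823, difference 1.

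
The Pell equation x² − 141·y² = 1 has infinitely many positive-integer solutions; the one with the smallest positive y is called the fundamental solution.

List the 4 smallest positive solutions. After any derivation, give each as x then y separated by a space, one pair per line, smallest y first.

95 8
18049 1520
3429215 288792
651532801 54868960

√141 → a₀=11, period (1,6,1,22); ℓ=4 even so k=3
step 0: (11, 1)  from 11·(1,0) + (0,1)
step 1: (12, 1)  from 1·(11,1) + (1,0)
step 2: (83, 7)  from 6·(12,1) + (11,1)
step 3: (95, 8)  from 1·(83,7) + (12,1)
fundamental: x₁=95, y₁=8  (since 9025 − 141·64 = 1)
(x_2, y_2) = (95·95 + 141·8·8, 95·8 + 8·95) = (18049, 1520)
(x_3, y_3) = (95·18049 + 141·8·1520, 95·1520 + 8·18049) = (3429215, 288792)
(x_4, y_4) = (95·3429215 + 141·8·288792, 95·288792 + 8·3429215) = (651532801, 54868960)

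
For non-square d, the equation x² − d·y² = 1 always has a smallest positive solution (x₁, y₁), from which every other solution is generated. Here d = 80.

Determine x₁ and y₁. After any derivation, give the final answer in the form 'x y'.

√80 → a₀=8, period (1,16); ℓ=2 even so k=1
a_0=8:  p_0=8·1+0=8,  q_0=8·0+1=1
a_1=1:  p_1=1·8+1=9,  q_1=1·1+0=1
→ (9, 1).  Check: 9²=81, 80·1²=80, difference 1.

9 1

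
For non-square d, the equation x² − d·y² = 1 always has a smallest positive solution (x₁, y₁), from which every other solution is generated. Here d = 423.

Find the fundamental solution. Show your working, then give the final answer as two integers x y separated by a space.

4607 224

[20; 1,1,3,4,3,1,1,40] for √423; ℓ=8 ⇒ convergent index 7
step 0: (20, 1)  from 20·(1,0) + (0,1)
step 1: (21, 1)  from 1·(20,1) + (1,0)
step 2: (41, 2)  from 1·(21,1) + (20,1)
step 3: (144, 7)  from 3·(41,2) + (21,1)
…
step 5: (1995, 97)  from 3·(617,30) + (144,7)
step 6: (2612, 127)  from 1·(1995,97) + (617,30)
step 7: (4607, 224)  from 1·(2612,127) + (1995,97)
fundamental: x₁=4607, y₁=224  (since 21224449 − 423·50176 = 1)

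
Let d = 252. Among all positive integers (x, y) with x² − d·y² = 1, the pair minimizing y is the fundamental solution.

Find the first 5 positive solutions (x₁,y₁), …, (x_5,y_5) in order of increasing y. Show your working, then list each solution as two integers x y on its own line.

127 8
32257 2032
8193151 516120
2081028097 131092448
528572943487 33296965672

[15; 1,6,1,30] for √252; ℓ=4 ⇒ convergent index 3
k=0  a_k=15  p_k/q_k = 15/1
k=1  a_k=1  p_k/q_k = 16/1
k=2  a_k=6  p_k/q_k = 111/7
k=3  a_k=1  p_k/q_k = 127/8
→ (127, 8).  Check: 127²=16129, 252·8²=16128, difference 1.
n=2: (127,8)∘(127,8) = (127·127+252·8·8, 127·8+8·127) = (32257,2032)
n=3: (32257,2032)∘(127,8) = (127·32257+252·8·2032, 127·2032+8·32257) = (8193151,516120)
n=4: (8193151,516120)∘(127,8) = (127·8193151+252·8·516120, 127·516120+8·8193151) = (2081028097,131092448)
n=5: (2081028097,131092448)∘(127,8) = (127·2081028097+252·8·131092448, 127·131092448+8·2081028097) = (528572943487,33296965672)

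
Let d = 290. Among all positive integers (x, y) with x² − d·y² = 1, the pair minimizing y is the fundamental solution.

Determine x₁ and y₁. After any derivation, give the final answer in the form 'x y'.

[17; 34] for √290; ℓ=1 ⇒ convergent index 1
k=0  a_k=17  p_k/q_k = 17/1
k=1  a_k=34  p_k/q_k = 579/34
fundamental: x₁=579, y₁=34  (since 335241 − 290·1156 = 1)

579 34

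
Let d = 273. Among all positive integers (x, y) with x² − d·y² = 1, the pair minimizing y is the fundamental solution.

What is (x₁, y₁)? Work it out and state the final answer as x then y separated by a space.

727 44

√273 = [16; 1,1,10,1,1,32, …], period ℓ=6 (even) → k=5
i=0: a=16 ⇒ p=16, q=1
…
i=4: a=1 ⇒ p=380, q=23
i=5: a=1 ⇒ p=727, q=44
fundamental: x₁=727, y₁=44  (since 528529 − 273·1936 = 1)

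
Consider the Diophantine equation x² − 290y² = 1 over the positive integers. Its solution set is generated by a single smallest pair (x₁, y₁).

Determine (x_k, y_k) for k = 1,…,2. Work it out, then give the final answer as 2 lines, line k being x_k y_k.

579 34
670481 39372

√290 = [17; 34, …], period ℓ=1 (odd) → k=1
k=0  a_k=17  p_k/q_k = 17/1
k=1  a_k=34  p_k/q_k = 579/34
fundamental: x₁=579, y₁=34  (since 335241 − 290·1156 = 1)
(579+34√290)^2 = 670481 + 39372√290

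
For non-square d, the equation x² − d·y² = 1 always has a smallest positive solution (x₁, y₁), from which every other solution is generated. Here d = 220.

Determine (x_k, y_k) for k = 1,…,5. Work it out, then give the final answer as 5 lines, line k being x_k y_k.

89 6
15841 1068
2819609 190098
501874561 33836376
89330852249 6022684830

[14; 1,4,1,28] for √220; ℓ=4 ⇒ convergent index 3
step 0: (14, 1)  from 14·(1,0) + (0,1)
step 1: (15, 1)  from 1·(14,1) + (1,0)
step 2: (74, 5)  from 4·(15,1) + (14,1)
step 3: (89, 6)  from 1·(74,5) + (15,1)
(x₁, y₁) = (89, 6);  89² − 220·6² = 1 ✓
(89+6√220)^2 = 15841 + 1068√220
(89+6√220)^3 = 2819609 + 190098√220
(89+6√220)^4 = 501874561 + 33836376√220
(89+6√220)^5 = 89330852249 + 6022684830√220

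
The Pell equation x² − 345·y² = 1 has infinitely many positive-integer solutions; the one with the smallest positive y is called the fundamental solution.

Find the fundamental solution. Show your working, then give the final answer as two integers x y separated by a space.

[18; 1,1,2,1,6,1,2,1,1,36] for √345; ℓ=10 ⇒ convergent index 9
i=0: a=18 ⇒ p=18, q=1
i=1: a=1 ⇒ p=19, q=1
…
i=5: a=6 ⇒ p=873, q=47
…
i=7: a=2 ⇒ p=2879, q=155
i=8: a=1 ⇒ p=3882, q=209
i=9: a=1 ⇒ p=6761, q=364
(x₁, y₁) = (6761, 364);  6761² − 345·364² = 1 ✓

6761 364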